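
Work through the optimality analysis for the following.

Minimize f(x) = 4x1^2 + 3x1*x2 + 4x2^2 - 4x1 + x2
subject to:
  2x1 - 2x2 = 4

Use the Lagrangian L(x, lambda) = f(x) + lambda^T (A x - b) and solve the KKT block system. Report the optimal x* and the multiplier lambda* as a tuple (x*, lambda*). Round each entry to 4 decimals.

Form the Lagrangian:
  L(x, lambda) = (1/2) x^T Q x + c^T x + lambda^T (A x - b)
Stationarity (grad_x L = 0): Q x + c + A^T lambda = 0.
Primal feasibility: A x = b.

This gives the KKT block system:
  [ Q   A^T ] [ x     ]   [-c ]
  [ A    0  ] [ lambda ] = [ b ]

Solving the linear system:
  x*      = (1.1364, -0.8636)
  lambda* = (-1.25)
  f(x*)   = -0.2045

x* = (1.1364, -0.8636), lambda* = (-1.25)


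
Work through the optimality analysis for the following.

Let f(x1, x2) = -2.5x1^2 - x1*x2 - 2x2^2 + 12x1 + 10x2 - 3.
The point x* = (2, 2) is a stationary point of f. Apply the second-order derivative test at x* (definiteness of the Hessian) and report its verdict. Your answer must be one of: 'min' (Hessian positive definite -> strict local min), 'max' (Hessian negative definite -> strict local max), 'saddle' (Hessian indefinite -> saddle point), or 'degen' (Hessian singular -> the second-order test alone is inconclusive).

Compute the Hessian H = grad^2 f:
  H = [[-5, -1], [-1, -4]]
Verify stationarity: grad f(x*) = H x* + g = (0, 0).
Eigenvalues of H: -5.618, -3.382.
Both eigenvalues < 0, so H is negative definite -> x* is a strict local max.

max


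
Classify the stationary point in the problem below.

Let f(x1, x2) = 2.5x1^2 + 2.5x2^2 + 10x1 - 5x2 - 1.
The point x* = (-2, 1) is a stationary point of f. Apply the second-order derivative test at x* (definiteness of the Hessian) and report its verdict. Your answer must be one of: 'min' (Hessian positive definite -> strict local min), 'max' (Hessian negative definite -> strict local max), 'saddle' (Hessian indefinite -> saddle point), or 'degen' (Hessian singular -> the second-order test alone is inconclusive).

Compute the Hessian H = grad^2 f:
  H = [[5, 0], [0, 5]]
Verify stationarity: grad f(x*) = H x* + g = (0, 0).
Eigenvalues of H: 5, 5.
Both eigenvalues > 0, so H is positive definite -> x* is a strict local min.

min


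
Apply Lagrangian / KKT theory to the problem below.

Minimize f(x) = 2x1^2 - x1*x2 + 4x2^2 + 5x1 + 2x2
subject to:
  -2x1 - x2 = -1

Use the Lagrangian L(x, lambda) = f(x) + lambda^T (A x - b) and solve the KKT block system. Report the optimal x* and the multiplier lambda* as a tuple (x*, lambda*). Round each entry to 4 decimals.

Form the Lagrangian:
  L(x, lambda) = (1/2) x^T Q x + c^T x + lambda^T (A x - b)
Stationarity (grad_x L = 0): Q x + c + A^T lambda = 0.
Primal feasibility: A x = b.

This gives the KKT block system:
  [ Q   A^T ] [ x     ]   [-c ]
  [ A    0  ] [ lambda ] = [ b ]

Solving the linear system:
  x*      = (0.4, 0.2)
  lambda* = (3.2)
  f(x*)   = 2.8

x* = (0.4, 0.2), lambda* = (3.2)


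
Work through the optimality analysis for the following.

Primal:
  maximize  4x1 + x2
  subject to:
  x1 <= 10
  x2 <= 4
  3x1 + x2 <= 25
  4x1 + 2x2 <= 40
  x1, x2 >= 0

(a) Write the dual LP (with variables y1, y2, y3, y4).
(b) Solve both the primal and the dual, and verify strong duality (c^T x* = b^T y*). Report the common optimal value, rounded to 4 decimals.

The standard primal-dual pair for 'max c^T x s.t. A x <= b, x >= 0' is:
  Dual:  min b^T y  s.t.  A^T y >= c,  y >= 0.

So the dual LP is:
  minimize  10y1 + 4y2 + 25y3 + 40y4
  subject to:
    y1 + 3y3 + 4y4 >= 4
    y2 + y3 + 2y4 >= 1
    y1, y2, y3, y4 >= 0

Solving the primal: x* = (8.3333, 0).
  primal value c^T x* = 33.3333.
Solving the dual: y* = (0, 0, 1.3333, 0).
  dual value b^T y* = 33.3333.
Strong duality: c^T x* = b^T y*. Confirmed.

33.3333


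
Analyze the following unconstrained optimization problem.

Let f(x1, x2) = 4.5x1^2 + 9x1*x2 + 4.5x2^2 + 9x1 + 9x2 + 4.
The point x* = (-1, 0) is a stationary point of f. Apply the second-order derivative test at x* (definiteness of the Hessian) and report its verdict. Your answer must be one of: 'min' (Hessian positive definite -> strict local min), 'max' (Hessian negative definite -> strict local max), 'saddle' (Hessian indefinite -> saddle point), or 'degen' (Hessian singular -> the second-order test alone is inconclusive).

Compute the Hessian H = grad^2 f:
  H = [[9, 9], [9, 9]]
Verify stationarity: grad f(x*) = H x* + g = (0, 0).
Eigenvalues of H: 0, 18.
H has a zero eigenvalue (singular; positive semidefinite but not definite), so H is neither positive definite, negative definite, nor indefinite. The second-order test alone is inconclusive -> degen.
(Indeed, f is constant along the null direction of H through x*, so x* is not a strict local extremum.)

degen


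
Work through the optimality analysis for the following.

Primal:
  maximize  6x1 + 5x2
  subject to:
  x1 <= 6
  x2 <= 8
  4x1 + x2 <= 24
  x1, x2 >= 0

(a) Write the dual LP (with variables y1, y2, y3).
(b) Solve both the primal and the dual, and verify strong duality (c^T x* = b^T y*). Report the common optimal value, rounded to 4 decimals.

The standard primal-dual pair for 'max c^T x s.t. A x <= b, x >= 0' is:
  Dual:  min b^T y  s.t.  A^T y >= c,  y >= 0.

So the dual LP is:
  minimize  6y1 + 8y2 + 24y3
  subject to:
    y1 + 4y3 >= 6
    y2 + y3 >= 5
    y1, y2, y3 >= 0

Solving the primal: x* = (4, 8).
  primal value c^T x* = 64.
Solving the dual: y* = (0, 3.5, 1.5).
  dual value b^T y* = 64.
Strong duality: c^T x* = b^T y*. Confirmed.

64


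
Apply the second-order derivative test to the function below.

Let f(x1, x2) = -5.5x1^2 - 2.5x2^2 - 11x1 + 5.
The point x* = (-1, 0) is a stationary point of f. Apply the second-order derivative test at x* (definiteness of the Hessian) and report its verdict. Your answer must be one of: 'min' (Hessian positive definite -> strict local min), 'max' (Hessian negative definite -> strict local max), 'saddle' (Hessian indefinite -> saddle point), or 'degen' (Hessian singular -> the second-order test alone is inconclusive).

Compute the Hessian H = grad^2 f:
  H = [[-11, 0], [0, -5]]
Verify stationarity: grad f(x*) = H x* + g = (0, 0).
Eigenvalues of H: -11, -5.
Both eigenvalues < 0, so H is negative definite -> x* is a strict local max.

max


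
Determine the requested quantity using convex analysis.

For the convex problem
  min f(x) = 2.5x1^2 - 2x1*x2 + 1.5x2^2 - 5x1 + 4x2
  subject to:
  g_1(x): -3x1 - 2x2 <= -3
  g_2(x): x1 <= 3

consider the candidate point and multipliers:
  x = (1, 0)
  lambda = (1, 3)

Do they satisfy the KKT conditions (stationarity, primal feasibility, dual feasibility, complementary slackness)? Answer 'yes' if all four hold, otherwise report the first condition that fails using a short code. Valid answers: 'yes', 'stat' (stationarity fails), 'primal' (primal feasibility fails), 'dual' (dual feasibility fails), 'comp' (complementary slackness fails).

Gradient of f: grad f(x) = Q x + c = (0, 2)
Constraint values g_i(x) = a_i^T x - b_i:
  g_1((1, 0)) = 0
  g_2((1, 0)) = -2
Stationarity residual: grad f(x) + sum_i lambda_i a_i = (0, 0)
  -> stationarity OK
Primal feasibility (all g_i <= 0): OK
Dual feasibility (all lambda_i >= 0): OK
Complementary slackness (lambda_i * g_i(x) = 0 for all i): FAILS

Verdict: the first failing condition is complementary_slackness -> comp.

comp


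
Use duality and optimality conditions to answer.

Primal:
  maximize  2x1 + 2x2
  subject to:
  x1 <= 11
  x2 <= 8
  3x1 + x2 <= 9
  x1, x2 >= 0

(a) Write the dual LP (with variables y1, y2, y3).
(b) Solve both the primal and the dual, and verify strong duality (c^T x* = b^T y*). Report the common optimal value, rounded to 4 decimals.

The standard primal-dual pair for 'max c^T x s.t. A x <= b, x >= 0' is:
  Dual:  min b^T y  s.t.  A^T y >= c,  y >= 0.

So the dual LP is:
  minimize  11y1 + 8y2 + 9y3
  subject to:
    y1 + 3y3 >= 2
    y2 + y3 >= 2
    y1, y2, y3 >= 0

Solving the primal: x* = (0.3333, 8).
  primal value c^T x* = 16.6667.
Solving the dual: y* = (0, 1.3333, 0.6667).
  dual value b^T y* = 16.6667.
Strong duality: c^T x* = b^T y*. Confirmed.

16.6667


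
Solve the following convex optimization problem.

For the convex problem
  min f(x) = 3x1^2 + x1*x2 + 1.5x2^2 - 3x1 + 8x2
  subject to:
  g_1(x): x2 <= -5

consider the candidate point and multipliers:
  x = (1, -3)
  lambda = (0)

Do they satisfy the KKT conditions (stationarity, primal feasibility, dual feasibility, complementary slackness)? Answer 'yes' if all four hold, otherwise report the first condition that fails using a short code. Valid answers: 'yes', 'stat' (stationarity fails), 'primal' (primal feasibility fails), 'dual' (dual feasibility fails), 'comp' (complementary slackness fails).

Gradient of f: grad f(x) = Q x + c = (0, 0)
Constraint values g_i(x) = a_i^T x - b_i:
  g_1((1, -3)) = 2
Stationarity residual: grad f(x) + sum_i lambda_i a_i = (0, 0)
  -> stationarity OK
Primal feasibility (all g_i <= 0): FAILS
Dual feasibility (all lambda_i >= 0): OK
Complementary slackness (lambda_i * g_i(x) = 0 for all i): OK

Verdict: the first failing condition is primal_feasibility -> primal.

primal


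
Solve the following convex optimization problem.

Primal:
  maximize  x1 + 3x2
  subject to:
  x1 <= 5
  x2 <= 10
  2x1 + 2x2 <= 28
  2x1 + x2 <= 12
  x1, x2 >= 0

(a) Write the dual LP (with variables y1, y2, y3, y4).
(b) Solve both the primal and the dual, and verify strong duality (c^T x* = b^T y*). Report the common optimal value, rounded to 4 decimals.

The standard primal-dual pair for 'max c^T x s.t. A x <= b, x >= 0' is:
  Dual:  min b^T y  s.t.  A^T y >= c,  y >= 0.

So the dual LP is:
  minimize  5y1 + 10y2 + 28y3 + 12y4
  subject to:
    y1 + 2y3 + 2y4 >= 1
    y2 + 2y3 + y4 >= 3
    y1, y2, y3, y4 >= 0

Solving the primal: x* = (1, 10).
  primal value c^T x* = 31.
Solving the dual: y* = (0, 2.5, 0, 0.5).
  dual value b^T y* = 31.
Strong duality: c^T x* = b^T y*. Confirmed.

31


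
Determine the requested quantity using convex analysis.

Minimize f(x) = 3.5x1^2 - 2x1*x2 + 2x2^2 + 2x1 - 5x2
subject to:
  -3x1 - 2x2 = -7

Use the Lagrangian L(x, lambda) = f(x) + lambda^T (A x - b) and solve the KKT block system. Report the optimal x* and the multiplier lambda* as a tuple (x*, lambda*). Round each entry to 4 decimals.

Form the Lagrangian:
  L(x, lambda) = (1/2) x^T Q x + c^T x + lambda^T (A x - b)
Stationarity (grad_x L = 0): Q x + c + A^T lambda = 0.
Primal feasibility: A x = b.

This gives the KKT block system:
  [ Q   A^T ] [ x     ]   [-c ]
  [ A    0  ] [ lambda ] = [ b ]

Solving the linear system:
  x*      = (0.8409, 2.2386)
  lambda* = (1.1364)
  f(x*)   = -0.7784

x* = (0.8409, 2.2386), lambda* = (1.1364)


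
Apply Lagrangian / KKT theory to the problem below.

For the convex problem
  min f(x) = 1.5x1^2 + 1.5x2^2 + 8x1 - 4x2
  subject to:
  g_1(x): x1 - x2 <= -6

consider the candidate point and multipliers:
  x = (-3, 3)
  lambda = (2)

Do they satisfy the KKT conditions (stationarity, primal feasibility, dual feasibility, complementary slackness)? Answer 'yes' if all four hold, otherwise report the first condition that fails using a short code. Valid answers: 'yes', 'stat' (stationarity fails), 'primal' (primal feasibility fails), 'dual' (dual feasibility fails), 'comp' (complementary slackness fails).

Gradient of f: grad f(x) = Q x + c = (-1, 5)
Constraint values g_i(x) = a_i^T x - b_i:
  g_1((-3, 3)) = 0
Stationarity residual: grad f(x) + sum_i lambda_i a_i = (1, 3)
  -> stationarity FAILS
Primal feasibility (all g_i <= 0): OK
Dual feasibility (all lambda_i >= 0): OK
Complementary slackness (lambda_i * g_i(x) = 0 for all i): OK

Verdict: the first failing condition is stationarity -> stat.

stat


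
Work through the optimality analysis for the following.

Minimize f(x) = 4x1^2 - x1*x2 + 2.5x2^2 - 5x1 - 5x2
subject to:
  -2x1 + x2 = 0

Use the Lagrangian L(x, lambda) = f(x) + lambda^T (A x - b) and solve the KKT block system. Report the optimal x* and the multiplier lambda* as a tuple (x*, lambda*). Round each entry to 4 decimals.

Form the Lagrangian:
  L(x, lambda) = (1/2) x^T Q x + c^T x + lambda^T (A x - b)
Stationarity (grad_x L = 0): Q x + c + A^T lambda = 0.
Primal feasibility: A x = b.

This gives the KKT block system:
  [ Q   A^T ] [ x     ]   [-c ]
  [ A    0  ] [ lambda ] = [ b ]

Solving the linear system:
  x*      = (0.625, 1.25)
  lambda* = (-0.625)
  f(x*)   = -4.6875

x* = (0.625, 1.25), lambda* = (-0.625)


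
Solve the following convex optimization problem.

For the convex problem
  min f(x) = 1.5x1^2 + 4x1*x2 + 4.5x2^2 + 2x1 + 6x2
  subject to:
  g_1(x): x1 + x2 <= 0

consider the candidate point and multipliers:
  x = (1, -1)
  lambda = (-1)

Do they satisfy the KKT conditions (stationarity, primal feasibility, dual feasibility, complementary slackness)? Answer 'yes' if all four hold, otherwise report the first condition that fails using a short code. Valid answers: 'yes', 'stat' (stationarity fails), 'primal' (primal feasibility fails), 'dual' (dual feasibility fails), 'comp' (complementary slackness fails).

Gradient of f: grad f(x) = Q x + c = (1, 1)
Constraint values g_i(x) = a_i^T x - b_i:
  g_1((1, -1)) = 0
Stationarity residual: grad f(x) + sum_i lambda_i a_i = (0, 0)
  -> stationarity OK
Primal feasibility (all g_i <= 0): OK
Dual feasibility (all lambda_i >= 0): FAILS
Complementary slackness (lambda_i * g_i(x) = 0 for all i): OK

Verdict: the first failing condition is dual_feasibility -> dual.

dual


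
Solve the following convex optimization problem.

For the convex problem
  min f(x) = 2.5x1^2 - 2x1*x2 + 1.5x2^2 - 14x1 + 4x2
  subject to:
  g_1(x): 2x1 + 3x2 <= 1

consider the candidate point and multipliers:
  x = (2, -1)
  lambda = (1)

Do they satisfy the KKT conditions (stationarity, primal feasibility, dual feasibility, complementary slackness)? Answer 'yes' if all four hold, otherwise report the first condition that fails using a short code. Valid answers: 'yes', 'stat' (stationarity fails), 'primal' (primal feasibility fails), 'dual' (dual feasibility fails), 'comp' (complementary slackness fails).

Gradient of f: grad f(x) = Q x + c = (-2, -3)
Constraint values g_i(x) = a_i^T x - b_i:
  g_1((2, -1)) = 0
Stationarity residual: grad f(x) + sum_i lambda_i a_i = (0, 0)
  -> stationarity OK
Primal feasibility (all g_i <= 0): OK
Dual feasibility (all lambda_i >= 0): OK
Complementary slackness (lambda_i * g_i(x) = 0 for all i): OK

Verdict: yes, KKT holds.

yes


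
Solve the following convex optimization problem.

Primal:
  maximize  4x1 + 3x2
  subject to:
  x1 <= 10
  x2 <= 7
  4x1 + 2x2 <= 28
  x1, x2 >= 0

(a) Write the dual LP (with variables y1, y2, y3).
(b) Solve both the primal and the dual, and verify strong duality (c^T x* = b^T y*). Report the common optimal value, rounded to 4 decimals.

The standard primal-dual pair for 'max c^T x s.t. A x <= b, x >= 0' is:
  Dual:  min b^T y  s.t.  A^T y >= c,  y >= 0.

So the dual LP is:
  minimize  10y1 + 7y2 + 28y3
  subject to:
    y1 + 4y3 >= 4
    y2 + 2y3 >= 3
    y1, y2, y3 >= 0

Solving the primal: x* = (3.5, 7).
  primal value c^T x* = 35.
Solving the dual: y* = (0, 1, 1).
  dual value b^T y* = 35.
Strong duality: c^T x* = b^T y*. Confirmed.

35


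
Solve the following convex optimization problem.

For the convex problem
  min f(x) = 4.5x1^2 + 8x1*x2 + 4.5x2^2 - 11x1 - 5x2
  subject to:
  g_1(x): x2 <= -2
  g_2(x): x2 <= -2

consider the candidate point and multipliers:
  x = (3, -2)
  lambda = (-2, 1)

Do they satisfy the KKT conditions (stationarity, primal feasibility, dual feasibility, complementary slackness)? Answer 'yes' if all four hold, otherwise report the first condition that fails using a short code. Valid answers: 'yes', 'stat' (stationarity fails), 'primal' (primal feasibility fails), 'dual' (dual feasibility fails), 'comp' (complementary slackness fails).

Gradient of f: grad f(x) = Q x + c = (0, 1)
Constraint values g_i(x) = a_i^T x - b_i:
  g_1((3, -2)) = 0
  g_2((3, -2)) = 0
Stationarity residual: grad f(x) + sum_i lambda_i a_i = (0, 0)
  -> stationarity OK
Primal feasibility (all g_i <= 0): OK
Dual feasibility (all lambda_i >= 0): FAILS
Complementary slackness (lambda_i * g_i(x) = 0 for all i): OK

Verdict: the first failing condition is dual_feasibility -> dual.

dual


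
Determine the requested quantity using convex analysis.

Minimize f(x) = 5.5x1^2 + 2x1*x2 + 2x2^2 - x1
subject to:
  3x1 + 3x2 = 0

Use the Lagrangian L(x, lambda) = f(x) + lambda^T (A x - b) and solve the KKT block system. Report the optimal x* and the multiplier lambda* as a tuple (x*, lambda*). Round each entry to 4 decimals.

Form the Lagrangian:
  L(x, lambda) = (1/2) x^T Q x + c^T x + lambda^T (A x - b)
Stationarity (grad_x L = 0): Q x + c + A^T lambda = 0.
Primal feasibility: A x = b.

This gives the KKT block system:
  [ Q   A^T ] [ x     ]   [-c ]
  [ A    0  ] [ lambda ] = [ b ]

Solving the linear system:
  x*      = (0.0909, -0.0909)
  lambda* = (0.0606)
  f(x*)   = -0.0455

x* = (0.0909, -0.0909), lambda* = (0.0606)


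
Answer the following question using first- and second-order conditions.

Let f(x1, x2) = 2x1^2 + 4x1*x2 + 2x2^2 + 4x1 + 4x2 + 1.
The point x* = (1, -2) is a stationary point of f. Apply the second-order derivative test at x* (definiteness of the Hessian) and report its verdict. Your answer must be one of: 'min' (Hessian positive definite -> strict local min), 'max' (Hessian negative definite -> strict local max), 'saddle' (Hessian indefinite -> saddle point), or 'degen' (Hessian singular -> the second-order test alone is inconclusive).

Compute the Hessian H = grad^2 f:
  H = [[4, 4], [4, 4]]
Verify stationarity: grad f(x*) = H x* + g = (0, 0).
Eigenvalues of H: 0, 8.
H has a zero eigenvalue (singular; positive semidefinite but not definite), so H is neither positive definite, negative definite, nor indefinite. The second-order test alone is inconclusive -> degen.
(Indeed, f is constant along the null direction of H through x*, so x* is not a strict local extremum.)

degen


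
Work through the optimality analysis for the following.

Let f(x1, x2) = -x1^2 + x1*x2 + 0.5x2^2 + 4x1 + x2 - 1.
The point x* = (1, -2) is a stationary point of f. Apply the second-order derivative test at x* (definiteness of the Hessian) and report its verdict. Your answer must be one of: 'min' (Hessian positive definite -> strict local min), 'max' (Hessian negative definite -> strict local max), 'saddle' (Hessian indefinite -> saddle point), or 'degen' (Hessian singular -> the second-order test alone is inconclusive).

Compute the Hessian H = grad^2 f:
  H = [[-2, 1], [1, 1]]
Verify stationarity: grad f(x*) = H x* + g = (0, 0).
Eigenvalues of H: -2.3028, 1.3028.
Eigenvalues have mixed signs, so H is indefinite -> x* is a saddle point.

saddle


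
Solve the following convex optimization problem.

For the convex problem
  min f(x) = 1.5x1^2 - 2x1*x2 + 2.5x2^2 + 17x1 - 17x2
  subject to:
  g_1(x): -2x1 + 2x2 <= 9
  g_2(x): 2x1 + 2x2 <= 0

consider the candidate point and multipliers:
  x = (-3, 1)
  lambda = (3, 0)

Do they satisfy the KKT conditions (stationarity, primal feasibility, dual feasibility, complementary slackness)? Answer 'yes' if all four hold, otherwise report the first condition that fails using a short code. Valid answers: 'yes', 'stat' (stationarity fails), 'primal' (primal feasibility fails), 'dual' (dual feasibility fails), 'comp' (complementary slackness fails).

Gradient of f: grad f(x) = Q x + c = (6, -6)
Constraint values g_i(x) = a_i^T x - b_i:
  g_1((-3, 1)) = -1
  g_2((-3, 1)) = -4
Stationarity residual: grad f(x) + sum_i lambda_i a_i = (0, 0)
  -> stationarity OK
Primal feasibility (all g_i <= 0): OK
Dual feasibility (all lambda_i >= 0): OK
Complementary slackness (lambda_i * g_i(x) = 0 for all i): FAILS

Verdict: the first failing condition is complementary_slackness -> comp.

comp


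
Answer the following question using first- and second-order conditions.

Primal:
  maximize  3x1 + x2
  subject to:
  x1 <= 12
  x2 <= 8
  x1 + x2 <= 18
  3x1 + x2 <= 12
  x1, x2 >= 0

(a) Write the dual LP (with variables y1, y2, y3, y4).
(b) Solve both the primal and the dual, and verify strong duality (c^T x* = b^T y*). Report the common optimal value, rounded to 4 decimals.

The standard primal-dual pair for 'max c^T x s.t. A x <= b, x >= 0' is:
  Dual:  min b^T y  s.t.  A^T y >= c,  y >= 0.

So the dual LP is:
  minimize  12y1 + 8y2 + 18y3 + 12y4
  subject to:
    y1 + y3 + 3y4 >= 3
    y2 + y3 + y4 >= 1
    y1, y2, y3, y4 >= 0

Solving the primal: x* = (4, 0).
  primal value c^T x* = 12.
Solving the dual: y* = (0, 0, 0, 1).
  dual value b^T y* = 12.
Strong duality: c^T x* = b^T y*. Confirmed.

12


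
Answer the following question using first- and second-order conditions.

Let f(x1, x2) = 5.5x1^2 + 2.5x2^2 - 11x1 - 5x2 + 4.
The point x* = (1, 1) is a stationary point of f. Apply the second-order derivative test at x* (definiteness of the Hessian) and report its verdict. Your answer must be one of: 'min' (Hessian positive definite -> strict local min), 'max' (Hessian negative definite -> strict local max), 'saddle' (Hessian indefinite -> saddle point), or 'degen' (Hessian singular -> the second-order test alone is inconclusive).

Compute the Hessian H = grad^2 f:
  H = [[11, 0], [0, 5]]
Verify stationarity: grad f(x*) = H x* + g = (0, 0).
Eigenvalues of H: 5, 11.
Both eigenvalues > 0, so H is positive definite -> x* is a strict local min.

min


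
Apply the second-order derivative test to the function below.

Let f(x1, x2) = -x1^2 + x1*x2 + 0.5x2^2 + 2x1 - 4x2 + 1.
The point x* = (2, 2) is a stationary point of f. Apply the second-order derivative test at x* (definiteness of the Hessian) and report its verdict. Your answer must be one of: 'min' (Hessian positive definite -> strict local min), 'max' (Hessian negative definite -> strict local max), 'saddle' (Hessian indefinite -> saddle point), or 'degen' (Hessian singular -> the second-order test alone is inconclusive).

Compute the Hessian H = grad^2 f:
  H = [[-2, 1], [1, 1]]
Verify stationarity: grad f(x*) = H x* + g = (0, 0).
Eigenvalues of H: -2.3028, 1.3028.
Eigenvalues have mixed signs, so H is indefinite -> x* is a saddle point.

saddle


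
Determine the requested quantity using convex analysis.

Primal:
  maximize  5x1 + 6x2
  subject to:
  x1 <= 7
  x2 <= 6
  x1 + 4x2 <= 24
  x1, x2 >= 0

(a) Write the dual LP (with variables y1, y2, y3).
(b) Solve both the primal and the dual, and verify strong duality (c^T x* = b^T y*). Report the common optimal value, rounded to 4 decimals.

The standard primal-dual pair for 'max c^T x s.t. A x <= b, x >= 0' is:
  Dual:  min b^T y  s.t.  A^T y >= c,  y >= 0.

So the dual LP is:
  minimize  7y1 + 6y2 + 24y3
  subject to:
    y1 + y3 >= 5
    y2 + 4y3 >= 6
    y1, y2, y3 >= 0

Solving the primal: x* = (7, 4.25).
  primal value c^T x* = 60.5.
Solving the dual: y* = (3.5, 0, 1.5).
  dual value b^T y* = 60.5.
Strong duality: c^T x* = b^T y*. Confirmed.

60.5


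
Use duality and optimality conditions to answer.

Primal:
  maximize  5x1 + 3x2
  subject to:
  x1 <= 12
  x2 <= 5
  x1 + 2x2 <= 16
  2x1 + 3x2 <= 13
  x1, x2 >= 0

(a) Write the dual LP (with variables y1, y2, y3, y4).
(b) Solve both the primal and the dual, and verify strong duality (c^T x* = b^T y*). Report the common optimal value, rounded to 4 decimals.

The standard primal-dual pair for 'max c^T x s.t. A x <= b, x >= 0' is:
  Dual:  min b^T y  s.t.  A^T y >= c,  y >= 0.

So the dual LP is:
  minimize  12y1 + 5y2 + 16y3 + 13y4
  subject to:
    y1 + y3 + 2y4 >= 5
    y2 + 2y3 + 3y4 >= 3
    y1, y2, y3, y4 >= 0

Solving the primal: x* = (6.5, 0).
  primal value c^T x* = 32.5.
Solving the dual: y* = (0, 0, 0, 2.5).
  dual value b^T y* = 32.5.
Strong duality: c^T x* = b^T y*. Confirmed.

32.5


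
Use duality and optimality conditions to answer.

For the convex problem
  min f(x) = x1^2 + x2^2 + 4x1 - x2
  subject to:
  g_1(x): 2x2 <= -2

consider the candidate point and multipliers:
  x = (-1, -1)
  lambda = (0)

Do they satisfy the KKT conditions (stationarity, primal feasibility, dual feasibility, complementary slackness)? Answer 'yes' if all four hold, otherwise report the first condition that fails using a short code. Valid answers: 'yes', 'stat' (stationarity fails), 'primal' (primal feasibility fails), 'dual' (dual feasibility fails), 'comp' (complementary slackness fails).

Gradient of f: grad f(x) = Q x + c = (2, -3)
Constraint values g_i(x) = a_i^T x - b_i:
  g_1((-1, -1)) = 0
Stationarity residual: grad f(x) + sum_i lambda_i a_i = (2, -3)
  -> stationarity FAILS
Primal feasibility (all g_i <= 0): OK
Dual feasibility (all lambda_i >= 0): OK
Complementary slackness (lambda_i * g_i(x) = 0 for all i): OK

Verdict: the first failing condition is stationarity -> stat.

stat


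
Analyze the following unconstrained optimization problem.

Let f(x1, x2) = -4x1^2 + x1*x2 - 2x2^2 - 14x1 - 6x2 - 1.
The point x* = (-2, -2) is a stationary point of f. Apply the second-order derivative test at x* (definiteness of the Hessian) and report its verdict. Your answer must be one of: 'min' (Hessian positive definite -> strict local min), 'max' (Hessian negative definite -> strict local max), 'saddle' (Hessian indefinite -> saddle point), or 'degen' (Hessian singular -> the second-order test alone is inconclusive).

Compute the Hessian H = grad^2 f:
  H = [[-8, 1], [1, -4]]
Verify stationarity: grad f(x*) = H x* + g = (0, 0).
Eigenvalues of H: -8.2361, -3.7639.
Both eigenvalues < 0, so H is negative definite -> x* is a strict local max.

max


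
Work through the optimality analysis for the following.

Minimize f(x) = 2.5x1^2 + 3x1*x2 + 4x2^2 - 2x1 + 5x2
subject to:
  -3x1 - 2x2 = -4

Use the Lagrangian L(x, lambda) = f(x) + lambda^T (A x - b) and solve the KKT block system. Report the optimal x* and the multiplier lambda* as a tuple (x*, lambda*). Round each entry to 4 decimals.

Form the Lagrangian:
  L(x, lambda) = (1/2) x^T Q x + c^T x + lambda^T (A x - b)
Stationarity (grad_x L = 0): Q x + c + A^T lambda = 0.
Primal feasibility: A x = b.

This gives the KKT block system:
  [ Q   A^T ] [ x     ]   [-c ]
  [ A    0  ] [ lambda ] = [ b ]

Solving the linear system:
  x*      = (1.9643, -0.9464)
  lambda* = (1.6607)
  f(x*)   = -1.0089

x* = (1.9643, -0.9464), lambda* = (1.6607)


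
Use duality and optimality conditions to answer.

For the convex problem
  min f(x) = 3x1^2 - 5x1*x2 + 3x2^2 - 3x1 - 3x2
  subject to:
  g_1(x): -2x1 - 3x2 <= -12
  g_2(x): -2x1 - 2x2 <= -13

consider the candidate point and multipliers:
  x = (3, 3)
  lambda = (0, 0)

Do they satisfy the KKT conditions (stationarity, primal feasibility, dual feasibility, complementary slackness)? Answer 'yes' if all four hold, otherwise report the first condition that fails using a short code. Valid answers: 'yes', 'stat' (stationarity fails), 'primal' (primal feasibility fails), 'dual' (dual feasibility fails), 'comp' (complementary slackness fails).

Gradient of f: grad f(x) = Q x + c = (0, 0)
Constraint values g_i(x) = a_i^T x - b_i:
  g_1((3, 3)) = -3
  g_2((3, 3)) = 1
Stationarity residual: grad f(x) + sum_i lambda_i a_i = (0, 0)
  -> stationarity OK
Primal feasibility (all g_i <= 0): FAILS
Dual feasibility (all lambda_i >= 0): OK
Complementary slackness (lambda_i * g_i(x) = 0 for all i): OK

Verdict: the first failing condition is primal_feasibility -> primal.

primal


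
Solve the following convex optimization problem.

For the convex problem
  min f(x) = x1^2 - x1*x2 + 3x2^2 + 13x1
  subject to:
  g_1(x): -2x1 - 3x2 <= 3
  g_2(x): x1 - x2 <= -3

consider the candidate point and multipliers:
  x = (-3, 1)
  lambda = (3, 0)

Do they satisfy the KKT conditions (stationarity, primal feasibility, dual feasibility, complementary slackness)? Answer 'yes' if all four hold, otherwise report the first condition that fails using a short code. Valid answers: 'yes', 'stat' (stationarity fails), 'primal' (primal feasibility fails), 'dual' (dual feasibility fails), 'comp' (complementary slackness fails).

Gradient of f: grad f(x) = Q x + c = (6, 9)
Constraint values g_i(x) = a_i^T x - b_i:
  g_1((-3, 1)) = 0
  g_2((-3, 1)) = -1
Stationarity residual: grad f(x) + sum_i lambda_i a_i = (0, 0)
  -> stationarity OK
Primal feasibility (all g_i <= 0): OK
Dual feasibility (all lambda_i >= 0): OK
Complementary slackness (lambda_i * g_i(x) = 0 for all i): OK

Verdict: yes, KKT holds.

yes


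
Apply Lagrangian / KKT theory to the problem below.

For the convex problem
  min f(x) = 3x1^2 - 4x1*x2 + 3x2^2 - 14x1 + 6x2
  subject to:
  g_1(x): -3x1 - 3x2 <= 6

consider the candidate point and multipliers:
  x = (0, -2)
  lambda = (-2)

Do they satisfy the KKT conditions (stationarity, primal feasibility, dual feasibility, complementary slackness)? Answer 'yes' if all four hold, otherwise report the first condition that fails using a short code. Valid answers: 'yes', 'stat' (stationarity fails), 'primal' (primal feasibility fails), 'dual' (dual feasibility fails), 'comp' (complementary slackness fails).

Gradient of f: grad f(x) = Q x + c = (-6, -6)
Constraint values g_i(x) = a_i^T x - b_i:
  g_1((0, -2)) = 0
Stationarity residual: grad f(x) + sum_i lambda_i a_i = (0, 0)
  -> stationarity OK
Primal feasibility (all g_i <= 0): OK
Dual feasibility (all lambda_i >= 0): FAILS
Complementary slackness (lambda_i * g_i(x) = 0 for all i): OK

Verdict: the first failing condition is dual_feasibility -> dual.

dual


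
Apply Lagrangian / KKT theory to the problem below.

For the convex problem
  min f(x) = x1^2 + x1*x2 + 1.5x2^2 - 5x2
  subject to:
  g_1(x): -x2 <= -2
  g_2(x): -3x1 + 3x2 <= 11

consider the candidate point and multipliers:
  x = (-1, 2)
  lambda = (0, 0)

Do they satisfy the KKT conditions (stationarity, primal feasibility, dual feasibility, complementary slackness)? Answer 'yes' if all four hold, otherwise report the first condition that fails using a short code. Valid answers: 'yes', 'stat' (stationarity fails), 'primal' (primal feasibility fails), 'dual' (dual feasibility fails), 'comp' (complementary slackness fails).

Gradient of f: grad f(x) = Q x + c = (0, 0)
Constraint values g_i(x) = a_i^T x - b_i:
  g_1((-1, 2)) = 0
  g_2((-1, 2)) = -2
Stationarity residual: grad f(x) + sum_i lambda_i a_i = (0, 0)
  -> stationarity OK
Primal feasibility (all g_i <= 0): OK
Dual feasibility (all lambda_i >= 0): OK
Complementary slackness (lambda_i * g_i(x) = 0 for all i): OK

Verdict: yes, KKT holds.

yes


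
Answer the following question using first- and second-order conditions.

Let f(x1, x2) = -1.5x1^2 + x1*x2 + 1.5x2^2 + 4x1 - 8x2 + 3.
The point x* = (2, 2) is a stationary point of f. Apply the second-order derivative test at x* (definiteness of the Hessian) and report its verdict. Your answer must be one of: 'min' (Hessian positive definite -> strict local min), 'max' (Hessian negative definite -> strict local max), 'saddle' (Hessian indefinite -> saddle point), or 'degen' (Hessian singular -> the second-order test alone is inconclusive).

Compute the Hessian H = grad^2 f:
  H = [[-3, 1], [1, 3]]
Verify stationarity: grad f(x*) = H x* + g = (0, 0).
Eigenvalues of H: -3.1623, 3.1623.
Eigenvalues have mixed signs, so H is indefinite -> x* is a saddle point.

saddle


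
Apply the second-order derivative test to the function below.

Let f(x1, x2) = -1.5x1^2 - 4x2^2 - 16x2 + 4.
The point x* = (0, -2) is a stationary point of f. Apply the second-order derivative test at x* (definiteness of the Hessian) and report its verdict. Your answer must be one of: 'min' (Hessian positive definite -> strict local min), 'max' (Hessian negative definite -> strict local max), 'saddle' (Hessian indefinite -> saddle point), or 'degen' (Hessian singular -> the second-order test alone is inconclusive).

Compute the Hessian H = grad^2 f:
  H = [[-3, 0], [0, -8]]
Verify stationarity: grad f(x*) = H x* + g = (0, 0).
Eigenvalues of H: -8, -3.
Both eigenvalues < 0, so H is negative definite -> x* is a strict local max.

max


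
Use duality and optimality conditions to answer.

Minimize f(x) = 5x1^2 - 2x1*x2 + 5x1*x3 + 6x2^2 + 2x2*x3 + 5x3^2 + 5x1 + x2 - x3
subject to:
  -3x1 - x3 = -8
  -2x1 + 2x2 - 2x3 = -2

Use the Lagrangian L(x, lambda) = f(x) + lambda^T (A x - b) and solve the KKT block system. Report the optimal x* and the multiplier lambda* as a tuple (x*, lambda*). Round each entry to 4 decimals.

Form the Lagrangian:
  L(x, lambda) = (1/2) x^T Q x + c^T x + lambda^T (A x - b)
Stationarity (grad_x L = 0): Q x + c + A^T lambda = 0.
Primal feasibility: A x = b.

This gives the KKT block system:
  [ Q   A^T ] [ x     ]   [-c ]
  [ A    0  ] [ lambda ] = [ b ]

Solving the linear system:
  x*      = (3, 1, -1)
  lambda* = (11, -2.5)
  f(x*)   = 50

x* = (3, 1, -1), lambda* = (11, -2.5)


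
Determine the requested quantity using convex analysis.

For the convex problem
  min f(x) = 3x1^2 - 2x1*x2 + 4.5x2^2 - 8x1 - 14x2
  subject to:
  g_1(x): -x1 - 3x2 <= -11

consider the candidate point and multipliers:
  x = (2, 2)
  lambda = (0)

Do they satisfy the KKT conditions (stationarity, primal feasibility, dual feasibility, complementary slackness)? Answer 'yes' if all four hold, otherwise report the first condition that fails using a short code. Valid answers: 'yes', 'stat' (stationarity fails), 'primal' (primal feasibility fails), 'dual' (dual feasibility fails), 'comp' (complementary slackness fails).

Gradient of f: grad f(x) = Q x + c = (0, 0)
Constraint values g_i(x) = a_i^T x - b_i:
  g_1((2, 2)) = 3
Stationarity residual: grad f(x) + sum_i lambda_i a_i = (0, 0)
  -> stationarity OK
Primal feasibility (all g_i <= 0): FAILS
Dual feasibility (all lambda_i >= 0): OK
Complementary slackness (lambda_i * g_i(x) = 0 for all i): OK

Verdict: the first failing condition is primal_feasibility -> primal.

primal


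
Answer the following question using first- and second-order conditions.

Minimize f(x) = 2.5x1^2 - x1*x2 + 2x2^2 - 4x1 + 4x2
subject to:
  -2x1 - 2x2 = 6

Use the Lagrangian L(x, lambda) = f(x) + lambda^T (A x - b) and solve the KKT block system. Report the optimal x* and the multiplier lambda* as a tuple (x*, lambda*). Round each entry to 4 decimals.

Form the Lagrangian:
  L(x, lambda) = (1/2) x^T Q x + c^T x + lambda^T (A x - b)
Stationarity (grad_x L = 0): Q x + c + A^T lambda = 0.
Primal feasibility: A x = b.

This gives the KKT block system:
  [ Q   A^T ] [ x     ]   [-c ]
  [ A    0  ] [ lambda ] = [ b ]

Solving the linear system:
  x*      = (-0.6364, -2.3636)
  lambda* = (-2.4091)
  f(x*)   = 3.7727

x* = (-0.6364, -2.3636), lambda* = (-2.4091)


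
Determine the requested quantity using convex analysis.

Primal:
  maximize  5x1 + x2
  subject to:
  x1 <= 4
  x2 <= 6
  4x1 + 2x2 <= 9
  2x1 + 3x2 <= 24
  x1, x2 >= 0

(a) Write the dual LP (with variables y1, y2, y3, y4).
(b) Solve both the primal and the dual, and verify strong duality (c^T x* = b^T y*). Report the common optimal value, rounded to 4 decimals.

The standard primal-dual pair for 'max c^T x s.t. A x <= b, x >= 0' is:
  Dual:  min b^T y  s.t.  A^T y >= c,  y >= 0.

So the dual LP is:
  minimize  4y1 + 6y2 + 9y3 + 24y4
  subject to:
    y1 + 4y3 + 2y4 >= 5
    y2 + 2y3 + 3y4 >= 1
    y1, y2, y3, y4 >= 0

Solving the primal: x* = (2.25, 0).
  primal value c^T x* = 11.25.
Solving the dual: y* = (0, 0, 1.25, 0).
  dual value b^T y* = 11.25.
Strong duality: c^T x* = b^T y*. Confirmed.

11.25


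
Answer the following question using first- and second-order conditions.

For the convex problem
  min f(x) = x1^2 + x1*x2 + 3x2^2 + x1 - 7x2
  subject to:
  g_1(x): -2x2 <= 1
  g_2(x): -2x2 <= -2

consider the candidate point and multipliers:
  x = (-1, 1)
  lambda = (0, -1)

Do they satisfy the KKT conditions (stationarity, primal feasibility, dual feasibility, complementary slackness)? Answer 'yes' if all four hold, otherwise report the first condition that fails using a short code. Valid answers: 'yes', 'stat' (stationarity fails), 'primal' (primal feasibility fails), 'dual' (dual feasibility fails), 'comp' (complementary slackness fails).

Gradient of f: grad f(x) = Q x + c = (0, -2)
Constraint values g_i(x) = a_i^T x - b_i:
  g_1((-1, 1)) = -3
  g_2((-1, 1)) = 0
Stationarity residual: grad f(x) + sum_i lambda_i a_i = (0, 0)
  -> stationarity OK
Primal feasibility (all g_i <= 0): OK
Dual feasibility (all lambda_i >= 0): FAILS
Complementary slackness (lambda_i * g_i(x) = 0 for all i): OK

Verdict: the first failing condition is dual_feasibility -> dual.

dual


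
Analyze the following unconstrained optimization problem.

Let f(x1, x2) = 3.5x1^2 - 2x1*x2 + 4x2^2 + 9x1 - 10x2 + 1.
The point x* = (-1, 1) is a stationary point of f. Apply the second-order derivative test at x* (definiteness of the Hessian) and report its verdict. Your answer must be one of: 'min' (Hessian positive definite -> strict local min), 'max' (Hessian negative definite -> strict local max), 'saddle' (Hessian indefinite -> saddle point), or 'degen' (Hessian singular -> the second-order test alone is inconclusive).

Compute the Hessian H = grad^2 f:
  H = [[7, -2], [-2, 8]]
Verify stationarity: grad f(x*) = H x* + g = (0, 0).
Eigenvalues of H: 5.4384, 9.5616.
Both eigenvalues > 0, so H is positive definite -> x* is a strict local min.

min


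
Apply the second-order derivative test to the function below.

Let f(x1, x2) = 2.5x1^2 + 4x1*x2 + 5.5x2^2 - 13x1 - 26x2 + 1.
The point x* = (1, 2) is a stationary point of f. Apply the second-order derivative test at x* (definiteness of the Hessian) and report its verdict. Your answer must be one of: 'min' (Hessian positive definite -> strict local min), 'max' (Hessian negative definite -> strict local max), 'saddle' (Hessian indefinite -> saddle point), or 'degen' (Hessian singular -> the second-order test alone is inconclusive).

Compute the Hessian H = grad^2 f:
  H = [[5, 4], [4, 11]]
Verify stationarity: grad f(x*) = H x* + g = (0, 0).
Eigenvalues of H: 3, 13.
Both eigenvalues > 0, so H is positive definite -> x* is a strict local min.

min


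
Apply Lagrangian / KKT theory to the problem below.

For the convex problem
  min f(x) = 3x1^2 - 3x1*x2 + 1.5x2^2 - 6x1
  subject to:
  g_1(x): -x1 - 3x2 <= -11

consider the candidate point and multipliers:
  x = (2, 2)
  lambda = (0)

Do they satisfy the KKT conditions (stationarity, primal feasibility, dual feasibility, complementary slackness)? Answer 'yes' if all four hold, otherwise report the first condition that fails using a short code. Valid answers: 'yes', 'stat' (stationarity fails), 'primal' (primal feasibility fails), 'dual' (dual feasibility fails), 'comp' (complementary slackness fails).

Gradient of f: grad f(x) = Q x + c = (0, 0)
Constraint values g_i(x) = a_i^T x - b_i:
  g_1((2, 2)) = 3
Stationarity residual: grad f(x) + sum_i lambda_i a_i = (0, 0)
  -> stationarity OK
Primal feasibility (all g_i <= 0): FAILS
Dual feasibility (all lambda_i >= 0): OK
Complementary slackness (lambda_i * g_i(x) = 0 for all i): OK

Verdict: the first failing condition is primal_feasibility -> primal.

primal


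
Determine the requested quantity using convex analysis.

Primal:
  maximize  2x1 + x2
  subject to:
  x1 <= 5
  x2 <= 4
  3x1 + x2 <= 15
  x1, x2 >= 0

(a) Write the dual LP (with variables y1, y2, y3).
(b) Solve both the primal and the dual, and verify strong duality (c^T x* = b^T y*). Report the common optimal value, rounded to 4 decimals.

The standard primal-dual pair for 'max c^T x s.t. A x <= b, x >= 0' is:
  Dual:  min b^T y  s.t.  A^T y >= c,  y >= 0.

So the dual LP is:
  minimize  5y1 + 4y2 + 15y3
  subject to:
    y1 + 3y3 >= 2
    y2 + y3 >= 1
    y1, y2, y3 >= 0

Solving the primal: x* = (3.6667, 4).
  primal value c^T x* = 11.3333.
Solving the dual: y* = (0, 0.3333, 0.6667).
  dual value b^T y* = 11.3333.
Strong duality: c^T x* = b^T y*. Confirmed.

11.3333


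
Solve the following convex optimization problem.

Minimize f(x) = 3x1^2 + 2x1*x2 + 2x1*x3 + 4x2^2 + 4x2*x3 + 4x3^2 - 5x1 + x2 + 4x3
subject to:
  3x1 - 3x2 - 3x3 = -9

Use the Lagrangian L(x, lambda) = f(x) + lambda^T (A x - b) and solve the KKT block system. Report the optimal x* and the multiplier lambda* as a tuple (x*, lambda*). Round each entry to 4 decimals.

Form the Lagrangian:
  L(x, lambda) = (1/2) x^T Q x + c^T x + lambda^T (A x - b)
Stationarity (grad_x L = 0): Q x + c + A^T lambda = 0.
Primal feasibility: A x = b.

This gives the KKT block system:
  [ Q   A^T ] [ x     ]   [-c ]
  [ A    0  ] [ lambda ] = [ b ]

Solving the linear system:
  x*      = (-1.3438, 1.2031, 0.4531)
  lambda* = (3.25)
  f(x*)   = 19.4922

x* = (-1.3438, 1.2031, 0.4531), lambda* = (3.25)
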